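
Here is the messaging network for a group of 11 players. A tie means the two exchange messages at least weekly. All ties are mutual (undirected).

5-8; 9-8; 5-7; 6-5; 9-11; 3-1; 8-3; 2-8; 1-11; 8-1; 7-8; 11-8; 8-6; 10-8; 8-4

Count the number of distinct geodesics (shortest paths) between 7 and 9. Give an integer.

1

The shortest distance is 2, and the only length-2 path is 7–8–9. So there is exactly 1 shortest path.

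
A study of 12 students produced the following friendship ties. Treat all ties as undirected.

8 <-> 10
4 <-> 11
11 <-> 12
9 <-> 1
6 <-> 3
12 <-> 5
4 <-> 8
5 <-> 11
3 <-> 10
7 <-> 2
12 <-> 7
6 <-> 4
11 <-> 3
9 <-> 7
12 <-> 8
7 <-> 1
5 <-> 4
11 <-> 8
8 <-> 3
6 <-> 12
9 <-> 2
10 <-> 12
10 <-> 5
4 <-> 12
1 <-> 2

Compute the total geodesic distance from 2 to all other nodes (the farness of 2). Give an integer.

27

Distances from 2: 1:1, 3:4, 4:3, 5:3, 6:3, 7:1, 8:3, 9:1, 10:3, 11:3, 12:2.
Sum = 1 + 4 + 3 + 3 + 3 + 1 + 3 + 1 + 3 + 3 + 2 = 27.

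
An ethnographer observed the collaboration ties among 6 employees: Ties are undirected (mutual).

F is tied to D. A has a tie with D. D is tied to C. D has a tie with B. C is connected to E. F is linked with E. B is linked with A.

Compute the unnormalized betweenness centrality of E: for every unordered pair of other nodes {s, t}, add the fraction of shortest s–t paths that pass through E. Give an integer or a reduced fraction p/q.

Pairs whose geodesics pass through E — C–F: 1/2.
All other pairs contribute 0.
Summing the contributions gives betweenness(E) = 1/2.

1/2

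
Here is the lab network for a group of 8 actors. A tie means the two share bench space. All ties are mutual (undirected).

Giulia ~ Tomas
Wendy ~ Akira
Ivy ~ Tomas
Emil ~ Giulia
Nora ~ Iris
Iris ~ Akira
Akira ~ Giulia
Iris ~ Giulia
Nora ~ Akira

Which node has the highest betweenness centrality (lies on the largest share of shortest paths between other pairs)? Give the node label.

Giulia

Unnormalized betweenness of each node: Akira:8, Emil:0, Giulia:14, Iris:2, Ivy:0, Nora:0, Tomas:6, Wendy:0.
Giulia has the largest value, 14, making it the main broker — the node through which the most shortest paths run.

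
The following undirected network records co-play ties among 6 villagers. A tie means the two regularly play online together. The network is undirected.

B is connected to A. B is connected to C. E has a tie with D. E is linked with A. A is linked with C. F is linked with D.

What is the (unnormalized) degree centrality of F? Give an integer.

F is directly tied to D. That is 1 neighbor, so the degree of F is 1.

1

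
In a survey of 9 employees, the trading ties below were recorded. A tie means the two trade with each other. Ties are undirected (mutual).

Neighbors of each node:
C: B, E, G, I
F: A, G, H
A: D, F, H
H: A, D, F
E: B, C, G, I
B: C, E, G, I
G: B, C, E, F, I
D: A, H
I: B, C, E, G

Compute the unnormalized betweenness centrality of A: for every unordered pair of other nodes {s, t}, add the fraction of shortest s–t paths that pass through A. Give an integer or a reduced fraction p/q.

Pairs whose geodesics pass through A — D–F: 1/2; D–G: 1/2; D–E: 1/2; D–C: 1/2; D–B: 1/2; D–I: 1/2.
All other pairs contribute 0.
Summing the contributions gives betweenness(A) = 3.

3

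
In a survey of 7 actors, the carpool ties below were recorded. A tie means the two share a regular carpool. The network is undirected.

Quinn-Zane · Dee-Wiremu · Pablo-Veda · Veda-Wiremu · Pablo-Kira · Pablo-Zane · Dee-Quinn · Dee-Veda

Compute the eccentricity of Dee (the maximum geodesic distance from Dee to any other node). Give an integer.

3

Distances from Dee: Kira:3, Pablo:2, Quinn:1, Veda:1, Wiremu:1, Zane:2.
The largest is 3 (to Kira), so the eccentricity of Dee is 3.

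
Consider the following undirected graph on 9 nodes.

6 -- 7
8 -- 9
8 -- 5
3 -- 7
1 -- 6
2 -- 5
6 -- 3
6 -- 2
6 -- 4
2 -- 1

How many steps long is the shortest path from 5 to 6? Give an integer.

2

One shortest route is 5 – 2 – 6, which uses 2 edges, and 5 and 6 are not directly tied, so nothing shorter exists. So d(5,6) = 2.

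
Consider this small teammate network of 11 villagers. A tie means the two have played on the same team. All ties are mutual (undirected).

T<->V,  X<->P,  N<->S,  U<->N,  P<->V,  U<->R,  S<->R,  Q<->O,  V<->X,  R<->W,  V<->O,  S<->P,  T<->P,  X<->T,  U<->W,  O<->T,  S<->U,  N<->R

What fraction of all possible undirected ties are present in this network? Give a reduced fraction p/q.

18/55

There are 18 edges and 11 nodes, so the maximum possible is C(11,2) = 55.
Density = 18/55.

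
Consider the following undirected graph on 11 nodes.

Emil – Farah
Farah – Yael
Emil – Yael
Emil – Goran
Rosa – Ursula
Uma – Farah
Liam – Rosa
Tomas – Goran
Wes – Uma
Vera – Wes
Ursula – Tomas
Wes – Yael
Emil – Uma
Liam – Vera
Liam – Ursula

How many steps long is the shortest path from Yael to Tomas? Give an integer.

One shortest route is Yael – Emil – Goran – Tomas, which uses 3 edges, and at distance 2 from Yael we only reach {Goran, Uma, Vera}, which does not include Tomas. So d(Yael,Tomas) = 3.

3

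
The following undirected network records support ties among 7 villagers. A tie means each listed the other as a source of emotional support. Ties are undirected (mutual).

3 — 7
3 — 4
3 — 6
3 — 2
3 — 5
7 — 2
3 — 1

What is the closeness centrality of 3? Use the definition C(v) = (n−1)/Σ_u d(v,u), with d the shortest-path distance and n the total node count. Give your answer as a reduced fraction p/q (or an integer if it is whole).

1

Distances from 3: 1:1, 2:1, 4:1, 5:1, 6:1, 7:1. Sum = 6.
n = 7, so closeness = 6/6 = 1.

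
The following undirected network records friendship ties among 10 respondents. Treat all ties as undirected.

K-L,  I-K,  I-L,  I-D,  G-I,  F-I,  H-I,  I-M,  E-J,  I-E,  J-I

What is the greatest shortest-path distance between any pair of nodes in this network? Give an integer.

2

Eccentricity of each node (its greatest distance to any other): D:2, E:2, F:2, G:2, H:2, I:1, J:2, K:2, L:2, M:2.
The maximum eccentricity is 2, realized for instance by the pair H–M via H – I – M. So the diameter is 2.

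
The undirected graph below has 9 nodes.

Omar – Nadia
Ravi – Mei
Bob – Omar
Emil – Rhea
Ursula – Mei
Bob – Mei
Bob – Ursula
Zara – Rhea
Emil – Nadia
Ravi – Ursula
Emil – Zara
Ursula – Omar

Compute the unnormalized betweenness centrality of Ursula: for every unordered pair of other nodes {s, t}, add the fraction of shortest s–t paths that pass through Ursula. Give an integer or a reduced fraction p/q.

8

Pairs whose geodesics pass through Ursula — Rhea–Mei: 1/2; Rhea–Ravi: 1; Zara–Mei: 1/2; Zara–Ravi: 1; Emil–Mei: 1/2; Emil–Ravi: 1; Nadia–Mei: 1/2; Nadia–Ravi: 1; Bob–Ravi: 1/2; Mei–Omar: 1/2; Omar–Ravi: 1.
All other pairs contribute 0.
Summing the contributions gives betweenness(Ursula) = 8.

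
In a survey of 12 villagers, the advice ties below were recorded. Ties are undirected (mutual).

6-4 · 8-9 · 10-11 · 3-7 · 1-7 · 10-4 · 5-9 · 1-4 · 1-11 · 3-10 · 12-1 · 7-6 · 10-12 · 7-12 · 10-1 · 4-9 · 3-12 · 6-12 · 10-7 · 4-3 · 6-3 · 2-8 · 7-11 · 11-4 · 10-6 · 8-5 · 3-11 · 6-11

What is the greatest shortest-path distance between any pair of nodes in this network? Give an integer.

5

Eccentricity of each node (its greatest distance to any other): 1:4, 2:5, 3:4, 4:3, 5:4, 6:4, 7:5, 8:4, 9:3, 10:4, 11:4, 12:5.
The maximum eccentricity is 5, realized for instance by the pair 2–12 via 2 – 8 – 9 – 4 – 10 – 12. So the diameter is 5.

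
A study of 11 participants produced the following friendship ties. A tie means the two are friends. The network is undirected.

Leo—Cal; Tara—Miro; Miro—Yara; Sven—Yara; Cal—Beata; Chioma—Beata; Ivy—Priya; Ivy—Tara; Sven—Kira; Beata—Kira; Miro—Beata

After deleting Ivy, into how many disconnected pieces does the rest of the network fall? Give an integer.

Without Ivy, the remaining ties split the others into: {Beata, Cal, Chioma, Kira, Leo, Miro, Sven, Tara, Yara}; {Priya}.
That's 2 separate components.

2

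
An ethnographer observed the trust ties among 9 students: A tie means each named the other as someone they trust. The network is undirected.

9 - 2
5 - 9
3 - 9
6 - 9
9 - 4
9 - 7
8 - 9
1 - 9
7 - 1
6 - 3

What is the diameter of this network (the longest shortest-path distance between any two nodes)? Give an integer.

Eccentricity of each node (its greatest distance to any other): 1:2, 2:2, 3:2, 4:2, 5:2, 6:2, 7:2, 8:2, 9:1.
The maximum eccentricity is 2, realized for instance by the pair 4–6 via 4 – 9 – 6. So the diameter is 2.

2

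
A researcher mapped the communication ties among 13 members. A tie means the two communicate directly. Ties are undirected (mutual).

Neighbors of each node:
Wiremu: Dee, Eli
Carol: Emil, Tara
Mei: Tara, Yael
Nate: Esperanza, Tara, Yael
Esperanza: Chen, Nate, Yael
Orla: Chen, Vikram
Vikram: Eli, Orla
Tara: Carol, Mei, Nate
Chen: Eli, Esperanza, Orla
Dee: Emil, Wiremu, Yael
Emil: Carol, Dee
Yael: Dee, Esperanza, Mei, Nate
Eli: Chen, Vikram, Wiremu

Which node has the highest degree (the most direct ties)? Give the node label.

Degrees — Carol:2, Chen:3, Dee:3, Eli:3, Emil:2, Esperanza:3, Mei:2, Nate:3, Orla:2, Tara:3, Vikram:2, Wiremu:2, Yael:4.
The maximum is 4, attained only by Yael.

Yael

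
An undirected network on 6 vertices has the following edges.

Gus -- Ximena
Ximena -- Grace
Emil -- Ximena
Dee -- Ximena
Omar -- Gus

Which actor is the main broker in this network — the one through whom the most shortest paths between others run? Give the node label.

Unnormalized betweenness of each node: Dee:0, Emil:0, Grace:0, Gus:4, Omar:0, Ximena:9.
Ximena has the largest value, 9, making it the main broker — the node through which the most shortest paths run.

Ximena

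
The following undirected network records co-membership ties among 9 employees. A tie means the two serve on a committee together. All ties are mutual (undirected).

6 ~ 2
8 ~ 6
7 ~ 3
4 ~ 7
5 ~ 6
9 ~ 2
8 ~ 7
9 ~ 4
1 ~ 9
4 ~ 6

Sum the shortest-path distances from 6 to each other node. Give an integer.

Distances from 6: 1:3, 2:1, 3:3, 4:1, 5:1, 7:2, 8:1, 9:2.
Sum = 3 + 1 + 3 + 1 + 1 + 2 + 1 + 2 = 14.

14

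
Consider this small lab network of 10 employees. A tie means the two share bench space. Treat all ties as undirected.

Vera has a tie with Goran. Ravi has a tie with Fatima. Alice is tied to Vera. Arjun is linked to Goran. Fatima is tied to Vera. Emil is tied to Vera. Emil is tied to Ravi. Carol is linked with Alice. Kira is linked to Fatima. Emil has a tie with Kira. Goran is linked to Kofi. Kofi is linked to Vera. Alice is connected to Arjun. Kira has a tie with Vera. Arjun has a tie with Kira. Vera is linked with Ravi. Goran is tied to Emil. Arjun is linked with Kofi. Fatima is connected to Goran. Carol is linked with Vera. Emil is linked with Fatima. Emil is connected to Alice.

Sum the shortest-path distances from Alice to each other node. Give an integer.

14

Distances from Alice: Arjun:1, Carol:1, Emil:1, Fatima:2, Goran:2, Kira:2, Kofi:2, Ravi:2, Vera:1.
Sum = 1 + 1 + 1 + 2 + 2 + 2 + 2 + 2 + 1 = 14.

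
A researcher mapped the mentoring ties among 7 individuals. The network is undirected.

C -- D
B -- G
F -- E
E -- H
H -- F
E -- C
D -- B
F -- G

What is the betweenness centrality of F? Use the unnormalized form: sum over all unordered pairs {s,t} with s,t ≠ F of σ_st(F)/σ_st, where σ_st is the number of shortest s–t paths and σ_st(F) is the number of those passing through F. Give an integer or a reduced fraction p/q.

4

Pairs whose geodesics pass through F — H–B: 1; H–G: 1; E–B: 1/2; E–G: 1; C–G: 1/2.
All other pairs contribute 0.
Summing the contributions gives betweenness(F) = 4.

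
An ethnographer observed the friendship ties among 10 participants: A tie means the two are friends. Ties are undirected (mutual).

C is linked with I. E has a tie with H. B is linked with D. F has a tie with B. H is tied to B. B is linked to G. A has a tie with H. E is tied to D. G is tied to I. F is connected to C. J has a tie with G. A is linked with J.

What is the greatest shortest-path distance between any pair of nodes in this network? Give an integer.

Eccentricity of each node (its greatest distance to any other): A:4, B:2, C:4, D:3, E:4, F:3, G:3, H:3, I:4, J:3.
The maximum eccentricity is 4, realized for instance by the pair A–C via A – J – G – I – C. So the diameter is 4.

4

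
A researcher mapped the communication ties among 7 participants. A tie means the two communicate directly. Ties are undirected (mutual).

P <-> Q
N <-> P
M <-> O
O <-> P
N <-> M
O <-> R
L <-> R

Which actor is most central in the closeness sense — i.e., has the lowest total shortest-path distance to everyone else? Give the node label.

Farness (sum of distances to all others) for each node — L:17, M:12, N:13, O:9, P:10, Q:15, R:12.
The smallest farness is 9, for O, so O has the highest closeness.

O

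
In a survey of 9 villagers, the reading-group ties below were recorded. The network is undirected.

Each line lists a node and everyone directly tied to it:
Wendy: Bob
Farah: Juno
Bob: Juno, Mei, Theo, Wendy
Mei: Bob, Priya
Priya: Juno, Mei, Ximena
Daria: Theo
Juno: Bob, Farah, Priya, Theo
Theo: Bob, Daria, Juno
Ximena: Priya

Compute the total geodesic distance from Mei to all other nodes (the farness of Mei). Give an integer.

Distances from Mei: Bob:1, Daria:3, Farah:3, Juno:2, Priya:1, Theo:2, Wendy:2, Ximena:2.
Sum = 1 + 3 + 3 + 2 + 1 + 2 + 2 + 2 = 16.

16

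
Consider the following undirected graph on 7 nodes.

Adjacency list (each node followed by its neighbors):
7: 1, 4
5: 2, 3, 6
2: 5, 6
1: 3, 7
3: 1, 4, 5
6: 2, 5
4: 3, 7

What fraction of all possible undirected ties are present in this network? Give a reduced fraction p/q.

8/21

There are 8 edges and 7 nodes, so the maximum possible is C(7,2) = 21.
Density = 8/21.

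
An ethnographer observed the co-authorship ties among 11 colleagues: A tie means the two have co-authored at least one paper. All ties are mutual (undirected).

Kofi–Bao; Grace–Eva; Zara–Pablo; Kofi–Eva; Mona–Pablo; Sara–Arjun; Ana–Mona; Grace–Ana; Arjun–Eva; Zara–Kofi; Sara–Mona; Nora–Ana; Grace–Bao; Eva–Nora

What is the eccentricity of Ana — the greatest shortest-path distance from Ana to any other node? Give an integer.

Distances from Ana: Arjun:3, Bao:2, Eva:2, Grace:1, Kofi:3, Mona:1, Nora:1, Pablo:2, Sara:2, Zara:3.
The largest is 3 (to Zara, Arjun, and Kofi), so the eccentricity of Ana is 3.

3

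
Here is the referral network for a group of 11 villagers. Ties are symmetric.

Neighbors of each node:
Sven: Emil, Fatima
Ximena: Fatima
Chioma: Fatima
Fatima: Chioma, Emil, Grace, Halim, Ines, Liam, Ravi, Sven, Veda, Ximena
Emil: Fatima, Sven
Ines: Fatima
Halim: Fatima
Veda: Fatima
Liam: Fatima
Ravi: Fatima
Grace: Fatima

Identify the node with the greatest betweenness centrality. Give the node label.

Fatima

Unnormalized betweenness of each node: Chioma:0, Emil:0, Fatima:44, Grace:0, Halim:0, Ines:0, Liam:0, Ravi:0, Sven:0, Veda:0, Ximena:0.
Fatima has the largest value, 44, making it the main broker — the node through which the most shortest paths run.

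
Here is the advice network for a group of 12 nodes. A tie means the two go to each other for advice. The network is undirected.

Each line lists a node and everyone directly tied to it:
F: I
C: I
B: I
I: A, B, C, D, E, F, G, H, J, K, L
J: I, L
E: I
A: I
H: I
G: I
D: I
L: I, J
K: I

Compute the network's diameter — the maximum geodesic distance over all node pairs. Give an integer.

Eccentricity of each node (its greatest distance to any other): A:2, B:2, C:2, D:2, E:2, F:2, G:2, H:2, I:1, J:2, K:2, L:2.
The maximum eccentricity is 2, realized for instance by the pair E–C via E – I – C. So the diameter is 2.

2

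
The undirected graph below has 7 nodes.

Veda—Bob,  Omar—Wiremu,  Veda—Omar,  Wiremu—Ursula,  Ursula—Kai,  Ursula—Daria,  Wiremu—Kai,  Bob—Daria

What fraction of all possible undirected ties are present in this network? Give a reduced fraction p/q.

8/21

There are 8 edges and 7 nodes, so the maximum possible is C(7,2) = 21.
Density = 8/21.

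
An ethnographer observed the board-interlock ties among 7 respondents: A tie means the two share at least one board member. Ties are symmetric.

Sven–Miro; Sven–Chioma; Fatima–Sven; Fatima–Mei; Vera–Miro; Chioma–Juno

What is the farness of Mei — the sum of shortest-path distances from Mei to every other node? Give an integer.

Distances from Mei: Chioma:3, Fatima:1, Juno:4, Miro:3, Sven:2, Vera:4.
Sum = 3 + 1 + 4 + 3 + 2 + 4 = 17.

17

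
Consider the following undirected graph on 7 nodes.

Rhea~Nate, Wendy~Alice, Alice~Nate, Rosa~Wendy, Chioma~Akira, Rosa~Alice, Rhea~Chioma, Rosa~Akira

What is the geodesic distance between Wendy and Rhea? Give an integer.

One shortest route is Wendy – Alice – Nate – Rhea, which uses 3 edges, and at distance 2 from Wendy we only reach {Akira, Nate}, which does not include Rhea. So d(Wendy,Rhea) = 3.

3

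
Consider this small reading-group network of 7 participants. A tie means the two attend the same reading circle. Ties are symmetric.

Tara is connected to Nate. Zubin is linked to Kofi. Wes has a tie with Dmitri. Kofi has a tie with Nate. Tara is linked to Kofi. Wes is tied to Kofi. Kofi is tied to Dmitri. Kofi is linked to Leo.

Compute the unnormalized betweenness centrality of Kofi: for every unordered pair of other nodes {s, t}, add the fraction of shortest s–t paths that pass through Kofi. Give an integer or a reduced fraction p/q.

13

Pairs whose geodesics pass through Kofi — Zubin–Wes: 1; Zubin–Dmitri: 1; Zubin–Leo: 1; Zubin–Nate: 1; Zubin–Tara: 1; Wes–Leo: 1; Wes–Nate: 1; Wes–Tara: 1; Dmitri–Leo: 1; Dmitri–Nate: 1; Dmitri–Tara: 1; Leo–Nate: 1; Leo–Tara: 1.
All other pairs contribute 0.
Summing the contributions gives betweenness(Kofi) = 13.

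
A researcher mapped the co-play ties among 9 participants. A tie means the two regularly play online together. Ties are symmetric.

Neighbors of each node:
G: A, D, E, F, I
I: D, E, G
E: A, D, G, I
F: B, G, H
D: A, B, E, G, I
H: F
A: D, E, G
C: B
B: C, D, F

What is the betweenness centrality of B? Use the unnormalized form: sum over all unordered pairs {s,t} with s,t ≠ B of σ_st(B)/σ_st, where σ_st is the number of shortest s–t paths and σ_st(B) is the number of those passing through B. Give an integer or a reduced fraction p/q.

8

Pairs whose geodesics pass through B — G–C: 2/2; E–C: 1; D–H: 1/2; D–C: 1; D–F: 1/2; A–C: 1; I–C: 1; H–C: 1; C–F: 1.
All other pairs contribute 0.
Summing the contributions gives betweenness(B) = 8.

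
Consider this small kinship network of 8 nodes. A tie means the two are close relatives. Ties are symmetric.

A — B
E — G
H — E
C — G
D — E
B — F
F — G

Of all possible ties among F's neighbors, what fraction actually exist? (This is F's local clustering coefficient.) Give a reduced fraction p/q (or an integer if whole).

F's neighbors: B and G (k = 2).
Possible neighbor pairs: C(2,2) = 1. Edges among them: none → e = 0.
Clustering(F) = 0/1.

0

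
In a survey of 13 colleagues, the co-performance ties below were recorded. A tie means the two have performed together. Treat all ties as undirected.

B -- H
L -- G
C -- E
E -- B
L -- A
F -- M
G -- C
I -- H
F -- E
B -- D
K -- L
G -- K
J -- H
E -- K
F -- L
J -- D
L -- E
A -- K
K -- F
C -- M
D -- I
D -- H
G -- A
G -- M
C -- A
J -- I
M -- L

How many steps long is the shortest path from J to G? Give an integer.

5

One shortest route is J – D – B – E – K – G, which uses 5 edges, and at distance 4 from J we only reach {C, F, K, L}, which does not include G. So d(J,G) = 5.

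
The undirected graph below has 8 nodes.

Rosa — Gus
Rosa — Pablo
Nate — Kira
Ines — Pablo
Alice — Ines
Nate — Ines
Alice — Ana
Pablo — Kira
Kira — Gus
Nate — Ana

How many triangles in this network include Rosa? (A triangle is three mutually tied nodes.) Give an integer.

Rosa's neighbors are Gus and Pablo, but none of them are tied to each other, so no triangle contains Rosa.

0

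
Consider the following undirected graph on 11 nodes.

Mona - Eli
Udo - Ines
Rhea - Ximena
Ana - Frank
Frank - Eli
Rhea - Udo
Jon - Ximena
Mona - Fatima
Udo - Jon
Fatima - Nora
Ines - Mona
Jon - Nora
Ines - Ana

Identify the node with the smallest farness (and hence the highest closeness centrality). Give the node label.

Farness (sum of distances to all others) for each node — Ana:25, Eli:27, Fatima:24, Frank:29, Ines:19, Jon:23, Mona:21, Nora:25, Rhea:27, Udo:20, Ximena:30.
The smallest farness is 19, for Ines, so Ines has the highest closeness.

Ines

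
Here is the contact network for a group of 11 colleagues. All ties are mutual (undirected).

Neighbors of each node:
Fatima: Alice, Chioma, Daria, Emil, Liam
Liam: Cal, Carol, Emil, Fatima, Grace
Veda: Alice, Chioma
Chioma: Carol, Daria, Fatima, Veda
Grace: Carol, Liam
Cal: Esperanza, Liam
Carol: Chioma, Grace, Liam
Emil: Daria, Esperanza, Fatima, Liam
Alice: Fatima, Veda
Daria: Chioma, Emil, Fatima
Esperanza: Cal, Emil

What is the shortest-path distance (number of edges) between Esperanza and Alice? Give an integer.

One shortest route is Esperanza – Emil – Fatima – Alice, which uses 3 edges, and at distance 2 from Esperanza we only reach {Daria, Fatima, Liam}, which does not include Alice. So d(Esperanza,Alice) = 3.

3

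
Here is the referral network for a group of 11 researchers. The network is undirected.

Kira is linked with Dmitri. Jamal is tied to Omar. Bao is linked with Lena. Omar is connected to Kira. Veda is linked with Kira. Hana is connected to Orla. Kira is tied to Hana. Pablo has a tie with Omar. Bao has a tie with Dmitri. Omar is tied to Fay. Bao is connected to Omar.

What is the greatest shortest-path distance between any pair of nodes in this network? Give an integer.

Eccentricity of each node (its greatest distance to any other): Bao:4, Dmitri:3, Fay:4, Hana:4, Jamal:4, Kira:3, Lena:5, Omar:3, Orla:5, Pablo:4, Veda:4.
The maximum eccentricity is 5, realized for instance by the pair Lena–Orla via Lena – Bao – Omar – Kira – Hana – Orla. So the diameter is 5.

5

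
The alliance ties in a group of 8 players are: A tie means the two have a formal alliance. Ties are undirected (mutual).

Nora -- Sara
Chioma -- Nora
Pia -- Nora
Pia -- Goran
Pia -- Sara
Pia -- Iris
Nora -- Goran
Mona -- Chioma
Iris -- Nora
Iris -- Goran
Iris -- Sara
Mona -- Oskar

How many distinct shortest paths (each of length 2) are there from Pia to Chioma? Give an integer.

The shortest distance is 2, and the only length-2 path is Pia–Nora–Chioma. So there is exactly 1 shortest path.

1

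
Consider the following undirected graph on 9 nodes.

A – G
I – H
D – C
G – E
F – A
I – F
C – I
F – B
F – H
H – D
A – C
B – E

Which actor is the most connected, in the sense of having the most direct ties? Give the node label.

F

Degrees — A:3, B:2, C:3, D:2, E:2, F:4, G:2, H:3, I:3.
The maximum is 4, attained only by F.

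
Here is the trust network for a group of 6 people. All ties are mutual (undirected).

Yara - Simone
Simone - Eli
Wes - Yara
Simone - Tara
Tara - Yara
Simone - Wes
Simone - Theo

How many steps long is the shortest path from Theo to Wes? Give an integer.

2

One shortest route is Theo – Simone – Wes, which uses 2 edges, and Theo and Wes are not directly tied, so nothing shorter exists. So d(Theo,Wes) = 2.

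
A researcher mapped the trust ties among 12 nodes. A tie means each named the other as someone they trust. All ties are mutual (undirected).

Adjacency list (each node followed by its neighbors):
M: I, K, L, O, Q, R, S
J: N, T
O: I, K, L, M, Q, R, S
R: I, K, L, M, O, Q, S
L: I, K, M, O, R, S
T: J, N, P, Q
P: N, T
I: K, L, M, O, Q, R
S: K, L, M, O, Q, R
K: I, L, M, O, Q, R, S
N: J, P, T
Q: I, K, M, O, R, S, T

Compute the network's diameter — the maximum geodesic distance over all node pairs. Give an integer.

4

Eccentricity of each node (its greatest distance to any other): I:3, J:4, K:3, L:4, M:3, N:4, O:3, P:4, Q:2, R:3, S:3, T:3.
The maximum eccentricity is 4, realized for instance by the pair L–N via L – R – Q – T – N. So the diameter is 4.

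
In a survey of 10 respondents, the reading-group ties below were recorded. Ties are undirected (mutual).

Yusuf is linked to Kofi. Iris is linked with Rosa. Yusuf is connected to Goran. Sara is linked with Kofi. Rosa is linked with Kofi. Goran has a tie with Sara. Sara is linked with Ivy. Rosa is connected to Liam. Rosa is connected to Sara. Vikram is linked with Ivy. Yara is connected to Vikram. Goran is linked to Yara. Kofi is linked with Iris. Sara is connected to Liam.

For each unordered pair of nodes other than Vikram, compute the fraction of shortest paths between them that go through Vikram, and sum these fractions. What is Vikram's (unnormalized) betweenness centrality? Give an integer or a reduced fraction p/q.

1

Pairs whose geodesics pass through Vikram — Yara–Ivy: 1.
All other pairs contribute 0.
Summing the contributions gives betweenness(Vikram) = 1.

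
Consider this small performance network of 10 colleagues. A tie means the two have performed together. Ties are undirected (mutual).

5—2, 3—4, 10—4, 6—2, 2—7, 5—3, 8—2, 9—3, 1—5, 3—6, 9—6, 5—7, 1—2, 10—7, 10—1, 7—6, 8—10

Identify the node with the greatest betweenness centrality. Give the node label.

2

Unnormalized betweenness of each node: 1:31/30, 2:41/6, 3:86/15, 4:11/6, 5:101/30, 6:83/15, 7:43/15, 8:8/15, 9:0, 10:79/15.
2 has the largest value, 41/6, making it the main broker — the node through which the most shortest paths run.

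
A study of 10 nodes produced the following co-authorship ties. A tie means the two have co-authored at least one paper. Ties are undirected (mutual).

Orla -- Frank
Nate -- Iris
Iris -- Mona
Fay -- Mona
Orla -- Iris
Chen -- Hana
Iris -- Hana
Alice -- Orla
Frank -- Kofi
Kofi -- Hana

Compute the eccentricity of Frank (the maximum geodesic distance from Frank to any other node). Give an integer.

4

Distances from Frank: Alice:2, Chen:3, Fay:4, Hana:2, Iris:2, Kofi:1, Mona:3, Nate:3, Orla:1.
The largest is 4 (to Fay), so the eccentricity of Frank is 4.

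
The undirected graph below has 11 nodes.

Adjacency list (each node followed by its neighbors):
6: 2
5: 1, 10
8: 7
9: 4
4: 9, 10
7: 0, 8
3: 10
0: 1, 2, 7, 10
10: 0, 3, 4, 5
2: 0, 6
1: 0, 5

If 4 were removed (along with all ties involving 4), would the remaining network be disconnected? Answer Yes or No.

Removing 4 leaves {9} with no path to {0, 1, 2, 3, 5, 6, 7, 8, and 10}, so the network splits into 2 components. 4 is a cut vertex.

Yes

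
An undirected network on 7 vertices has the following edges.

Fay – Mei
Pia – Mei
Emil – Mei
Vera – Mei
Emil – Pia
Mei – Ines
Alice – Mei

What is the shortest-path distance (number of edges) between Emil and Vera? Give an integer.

One shortest route is Emil – Mei – Vera, which uses 2 edges, and Emil and Vera are not directly tied, so nothing shorter exists. So d(Emil,Vera) = 2.

2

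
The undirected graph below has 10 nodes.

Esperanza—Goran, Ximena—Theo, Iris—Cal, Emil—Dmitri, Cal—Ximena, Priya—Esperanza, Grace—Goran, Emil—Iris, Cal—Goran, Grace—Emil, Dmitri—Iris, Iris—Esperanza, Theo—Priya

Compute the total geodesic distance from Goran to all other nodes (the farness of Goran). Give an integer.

17

Distances from Goran: Cal:1, Dmitri:3, Emil:2, Esperanza:1, Grace:1, Iris:2, Priya:2, Theo:3, Ximena:2.
Sum = 1 + 3 + 2 + 1 + 1 + 2 + 2 + 3 + 2 = 17.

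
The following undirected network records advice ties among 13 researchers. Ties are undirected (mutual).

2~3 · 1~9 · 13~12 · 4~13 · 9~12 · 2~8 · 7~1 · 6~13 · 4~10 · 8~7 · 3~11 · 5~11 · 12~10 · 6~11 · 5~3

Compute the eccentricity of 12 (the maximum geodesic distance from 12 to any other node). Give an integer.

5

Distances from 12: 1:2, 2:5, 3:4, 4:2, 5:4, 6:2, 7:3, 8:4, 9:1, 10:1, 11:3, 13:1.
The largest is 5 (to 2), so the eccentricity of 12 is 5.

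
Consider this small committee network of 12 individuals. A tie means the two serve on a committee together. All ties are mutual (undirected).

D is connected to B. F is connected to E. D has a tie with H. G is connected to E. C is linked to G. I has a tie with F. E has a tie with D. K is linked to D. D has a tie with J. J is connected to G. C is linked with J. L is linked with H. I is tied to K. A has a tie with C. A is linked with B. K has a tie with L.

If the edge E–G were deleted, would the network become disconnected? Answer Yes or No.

No

Even without that edge, E still reaches G via E – D – J – G, so the network stays connected. Not a bridge.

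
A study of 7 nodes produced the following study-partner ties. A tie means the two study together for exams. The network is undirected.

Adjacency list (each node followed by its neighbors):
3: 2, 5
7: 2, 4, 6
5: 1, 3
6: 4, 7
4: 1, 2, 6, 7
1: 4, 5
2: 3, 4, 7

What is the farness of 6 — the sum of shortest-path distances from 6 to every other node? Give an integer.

12

Distances from 6: 1:2, 2:2, 3:3, 4:1, 5:3, 7:1.
Sum = 2 + 2 + 3 + 1 + 3 + 1 = 12.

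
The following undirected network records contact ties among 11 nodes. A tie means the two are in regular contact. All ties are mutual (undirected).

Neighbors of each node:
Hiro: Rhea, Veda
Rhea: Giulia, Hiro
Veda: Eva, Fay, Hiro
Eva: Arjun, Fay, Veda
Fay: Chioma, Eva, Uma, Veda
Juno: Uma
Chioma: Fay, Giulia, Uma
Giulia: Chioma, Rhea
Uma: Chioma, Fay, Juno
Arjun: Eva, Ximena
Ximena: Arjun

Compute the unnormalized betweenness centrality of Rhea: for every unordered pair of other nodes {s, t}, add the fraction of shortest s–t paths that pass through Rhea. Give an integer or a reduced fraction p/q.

Pairs whose geodesics pass through Rhea — Giulia–Hiro: 1; Giulia–Veda: 1/2; Chioma–Hiro: 1/2.
All other pairs contribute 0.
Summing the contributions gives betweenness(Rhea) = 2.

2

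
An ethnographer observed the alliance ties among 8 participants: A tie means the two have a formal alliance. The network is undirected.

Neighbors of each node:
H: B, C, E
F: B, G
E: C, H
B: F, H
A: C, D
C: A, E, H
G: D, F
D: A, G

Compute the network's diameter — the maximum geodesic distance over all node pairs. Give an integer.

Eccentricity of each node (its greatest distance to any other): A:3, B:3, C:3, D:3, E:4, F:3, G:4, H:3.
The maximum eccentricity is 4, realized for instance by the pair G–E via G – F – B – H – E. So the diameter is 4.

4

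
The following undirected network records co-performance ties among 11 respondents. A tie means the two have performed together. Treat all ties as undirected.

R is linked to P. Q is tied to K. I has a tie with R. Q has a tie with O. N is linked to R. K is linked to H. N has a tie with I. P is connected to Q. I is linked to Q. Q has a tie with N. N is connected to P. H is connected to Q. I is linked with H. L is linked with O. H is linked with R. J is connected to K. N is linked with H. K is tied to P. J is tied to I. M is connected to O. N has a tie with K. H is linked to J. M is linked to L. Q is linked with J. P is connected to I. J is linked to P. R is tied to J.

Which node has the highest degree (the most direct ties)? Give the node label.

Q

Degrees — H:6, I:6, J:6, K:5, L:2, M:2, N:6, O:3, P:6, Q:7, R:5.
The maximum is 7, attained only by Q.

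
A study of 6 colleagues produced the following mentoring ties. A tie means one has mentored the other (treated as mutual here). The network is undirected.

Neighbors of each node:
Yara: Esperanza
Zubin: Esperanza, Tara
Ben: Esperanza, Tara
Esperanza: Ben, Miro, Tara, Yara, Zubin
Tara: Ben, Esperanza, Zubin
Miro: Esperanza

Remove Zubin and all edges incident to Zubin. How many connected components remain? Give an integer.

Zubin's neighbors (Esperanza and Tara) remain reachable from one another through other ties, so the rest of the network stays in one piece.

1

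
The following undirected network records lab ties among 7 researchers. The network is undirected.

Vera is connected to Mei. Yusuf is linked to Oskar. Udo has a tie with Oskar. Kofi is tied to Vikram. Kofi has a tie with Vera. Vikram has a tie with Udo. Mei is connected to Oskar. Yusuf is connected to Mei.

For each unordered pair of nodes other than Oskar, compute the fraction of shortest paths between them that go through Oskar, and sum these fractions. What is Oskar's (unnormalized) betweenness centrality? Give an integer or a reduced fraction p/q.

4

Pairs whose geodesics pass through Oskar — Vera–Udo: 1/2; Vikram–Yusuf: 1; Vikram–Mei: 1/2; Udo–Yusuf: 1; Udo–Mei: 1.
All other pairs contribute 0.
Summing the contributions gives betweenness(Oskar) = 4.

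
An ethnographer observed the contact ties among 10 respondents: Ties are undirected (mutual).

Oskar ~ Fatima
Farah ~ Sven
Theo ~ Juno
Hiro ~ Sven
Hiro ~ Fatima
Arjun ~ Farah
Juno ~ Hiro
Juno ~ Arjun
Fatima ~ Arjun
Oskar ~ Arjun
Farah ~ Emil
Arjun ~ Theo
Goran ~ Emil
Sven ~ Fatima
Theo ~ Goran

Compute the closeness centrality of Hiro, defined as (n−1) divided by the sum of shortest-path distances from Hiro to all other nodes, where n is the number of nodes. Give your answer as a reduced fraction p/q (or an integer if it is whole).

Distances from Hiro: Arjun:2, Emil:3, Farah:2, Fatima:1, Goran:3, Juno:1, Oskar:2, Sven:1, Theo:2. Sum = 17.
n = 10, so closeness = 9/17.

9/17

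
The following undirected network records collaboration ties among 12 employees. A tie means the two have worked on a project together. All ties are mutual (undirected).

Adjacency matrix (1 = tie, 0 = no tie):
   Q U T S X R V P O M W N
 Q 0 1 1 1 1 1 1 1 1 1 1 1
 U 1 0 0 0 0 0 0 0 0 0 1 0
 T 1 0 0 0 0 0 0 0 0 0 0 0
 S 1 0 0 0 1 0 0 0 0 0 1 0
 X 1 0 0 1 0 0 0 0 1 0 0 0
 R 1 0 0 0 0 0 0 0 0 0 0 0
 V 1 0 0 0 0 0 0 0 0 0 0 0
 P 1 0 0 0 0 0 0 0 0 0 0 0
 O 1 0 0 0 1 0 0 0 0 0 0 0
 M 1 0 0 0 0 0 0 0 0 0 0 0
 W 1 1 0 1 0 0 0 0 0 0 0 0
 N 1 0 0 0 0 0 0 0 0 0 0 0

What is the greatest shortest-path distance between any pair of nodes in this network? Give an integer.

2

Eccentricity of each node (its greatest distance to any other): M:2, N:2, O:2, P:2, Q:1, R:2, S:2, T:2, U:2, V:2, W:2, X:2.
The maximum eccentricity is 2, realized for instance by the pair U–T via U – Q – T. So the diameter is 2.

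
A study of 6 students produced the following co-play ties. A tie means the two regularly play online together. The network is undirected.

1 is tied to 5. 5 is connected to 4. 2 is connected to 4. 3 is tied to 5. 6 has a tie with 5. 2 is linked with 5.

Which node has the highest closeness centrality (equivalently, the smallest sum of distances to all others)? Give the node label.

Farness (sum of distances to all others) for each node — 1:9, 2:8, 3:9, 4:8, 5:5, 6:9.
The smallest farness is 5, for 5, so 5 has the highest closeness.

5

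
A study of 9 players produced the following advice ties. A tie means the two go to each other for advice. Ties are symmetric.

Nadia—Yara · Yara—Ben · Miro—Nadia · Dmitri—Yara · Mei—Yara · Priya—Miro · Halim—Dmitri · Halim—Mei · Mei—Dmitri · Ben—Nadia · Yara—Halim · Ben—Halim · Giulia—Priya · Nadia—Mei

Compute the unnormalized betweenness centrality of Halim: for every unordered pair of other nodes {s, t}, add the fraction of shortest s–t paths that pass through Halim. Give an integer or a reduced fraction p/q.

Pairs whose geodesics pass through Halim — Mei–Ben: 1/3; Dmitri–Ben: 1/2.
All other pairs contribute 0.
Summing the contributions gives betweenness(Halim) = 5/6.

5/6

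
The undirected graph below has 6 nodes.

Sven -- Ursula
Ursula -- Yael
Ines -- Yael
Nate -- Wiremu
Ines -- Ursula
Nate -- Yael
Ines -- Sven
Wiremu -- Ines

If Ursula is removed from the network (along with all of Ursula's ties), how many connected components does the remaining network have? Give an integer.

1

Ursula's neighbors (Ines, Sven, and Yael) remain reachable from one another through other ties, so the rest of the network stays in one piece.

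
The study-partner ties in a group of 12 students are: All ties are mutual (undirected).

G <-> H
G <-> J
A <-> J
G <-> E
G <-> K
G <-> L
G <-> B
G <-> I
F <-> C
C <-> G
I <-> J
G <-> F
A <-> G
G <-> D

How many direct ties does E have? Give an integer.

E is directly tied to G. That is 1 neighbor, so the degree of E is 1.

1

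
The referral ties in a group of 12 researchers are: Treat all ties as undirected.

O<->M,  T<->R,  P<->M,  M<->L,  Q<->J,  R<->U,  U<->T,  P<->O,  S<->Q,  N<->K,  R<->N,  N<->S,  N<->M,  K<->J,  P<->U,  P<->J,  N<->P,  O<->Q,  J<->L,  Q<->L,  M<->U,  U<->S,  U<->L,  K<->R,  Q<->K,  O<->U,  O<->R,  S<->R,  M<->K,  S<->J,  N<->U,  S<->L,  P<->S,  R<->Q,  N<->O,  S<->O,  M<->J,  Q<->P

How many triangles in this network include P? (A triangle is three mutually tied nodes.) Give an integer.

P's neighbors: J, M, N, O, Q, S, and U.
Neighbor pairs that are themselves tied: P–J–M; P–J–Q; P–J–S; P–M–N; P–M–O; P–M–U; P–N–O; P–N–S; P–N–U; P–O–Q; P–O–S; P–O–U; P–Q–S; P–S–U. Each forms one triangle with P, for 14 in total.

14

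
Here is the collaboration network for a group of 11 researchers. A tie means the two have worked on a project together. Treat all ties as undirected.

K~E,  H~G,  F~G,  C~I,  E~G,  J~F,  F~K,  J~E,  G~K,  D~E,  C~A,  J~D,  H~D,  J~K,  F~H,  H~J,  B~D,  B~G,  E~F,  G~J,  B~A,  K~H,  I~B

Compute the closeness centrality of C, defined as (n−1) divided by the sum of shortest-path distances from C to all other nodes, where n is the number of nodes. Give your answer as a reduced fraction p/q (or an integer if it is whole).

1/3

Distances from C: A:1, B:2, D:3, E:4, F:4, G:3, H:4, I:1, J:4, K:4. Sum = 30.
n = 11, so closeness = 10/30 = 1/3.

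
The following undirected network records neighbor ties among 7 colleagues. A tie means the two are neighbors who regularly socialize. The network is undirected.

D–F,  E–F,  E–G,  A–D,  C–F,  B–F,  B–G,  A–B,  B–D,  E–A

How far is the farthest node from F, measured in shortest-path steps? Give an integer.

2

Distances from F: A:2, B:1, C:1, D:1, E:1, G:2.
The largest is 2 (to G and A), so the eccentricity of F is 2.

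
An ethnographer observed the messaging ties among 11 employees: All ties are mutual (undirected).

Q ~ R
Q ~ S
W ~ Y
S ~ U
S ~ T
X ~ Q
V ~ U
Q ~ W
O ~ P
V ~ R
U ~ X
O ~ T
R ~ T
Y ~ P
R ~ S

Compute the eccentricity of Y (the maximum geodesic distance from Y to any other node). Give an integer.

4

Distances from Y: O:2, P:1, Q:2, R:3, S:3, T:3, U:4, V:4, W:1, X:3.
The largest is 4 (to U and V), so the eccentricity of Y is 4.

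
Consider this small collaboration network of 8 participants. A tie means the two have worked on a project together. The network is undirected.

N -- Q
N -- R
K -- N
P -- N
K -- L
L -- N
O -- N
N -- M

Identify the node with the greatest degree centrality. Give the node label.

Degrees — K:2, L:2, M:1, N:7, O:1, P:1, Q:1, R:1.
The maximum is 7, attained only by N.

N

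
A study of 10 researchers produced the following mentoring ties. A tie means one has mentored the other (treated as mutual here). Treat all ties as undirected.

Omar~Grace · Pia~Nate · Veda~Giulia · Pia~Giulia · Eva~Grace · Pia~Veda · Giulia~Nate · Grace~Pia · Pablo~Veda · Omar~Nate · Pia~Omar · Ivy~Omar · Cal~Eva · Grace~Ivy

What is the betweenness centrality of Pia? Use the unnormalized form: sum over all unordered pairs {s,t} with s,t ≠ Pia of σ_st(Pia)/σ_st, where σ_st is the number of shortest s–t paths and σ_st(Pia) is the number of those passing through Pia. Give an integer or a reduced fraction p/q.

50/3

Pairs whose geodesics pass through Pia — Omar–Pablo: 1; Omar–Veda: 1; Omar–Giulia: 1/2; Pablo–Cal: 1; Pablo–Eva: 1; Pablo–Ivy: 2/2; Pablo–Nate: 1/2; Pablo–Grace: 1; Cal–Veda: 1; Cal–Giulia: 1; Cal–Nate: 1/2; Veda–Eva: 1; Veda–Ivy: 2/2; Veda–Nate: 1/2 … (+6 more pairs).
All other pairs contribute 0.
Summing the contributions gives betweenness(Pia) = 50/3.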